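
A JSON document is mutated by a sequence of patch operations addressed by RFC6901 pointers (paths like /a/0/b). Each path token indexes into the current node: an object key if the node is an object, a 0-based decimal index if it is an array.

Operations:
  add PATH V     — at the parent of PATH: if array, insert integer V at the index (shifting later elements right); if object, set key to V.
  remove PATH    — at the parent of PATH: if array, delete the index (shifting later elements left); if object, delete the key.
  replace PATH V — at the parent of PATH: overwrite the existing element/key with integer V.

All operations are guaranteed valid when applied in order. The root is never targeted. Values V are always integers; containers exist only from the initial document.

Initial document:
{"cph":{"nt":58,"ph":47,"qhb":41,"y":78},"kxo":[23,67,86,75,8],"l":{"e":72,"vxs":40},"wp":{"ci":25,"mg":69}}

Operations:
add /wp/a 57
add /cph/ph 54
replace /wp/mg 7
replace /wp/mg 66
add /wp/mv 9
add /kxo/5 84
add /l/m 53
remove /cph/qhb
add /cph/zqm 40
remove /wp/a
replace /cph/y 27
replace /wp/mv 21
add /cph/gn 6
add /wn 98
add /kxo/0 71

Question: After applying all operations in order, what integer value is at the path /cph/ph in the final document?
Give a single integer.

After op 1 (add /wp/a 57): {"cph":{"nt":58,"ph":47,"qhb":41,"y":78},"kxo":[23,67,86,75,8],"l":{"e":72,"vxs":40},"wp":{"a":57,"ci":25,"mg":69}}
After op 2 (add /cph/ph 54): {"cph":{"nt":58,"ph":54,"qhb":41,"y":78},"kxo":[23,67,86,75,8],"l":{"e":72,"vxs":40},"wp":{"a":57,"ci":25,"mg":69}}
After op 3 (replace /wp/mg 7): {"cph":{"nt":58,"ph":54,"qhb":41,"y":78},"kxo":[23,67,86,75,8],"l":{"e":72,"vxs":40},"wp":{"a":57,"ci":25,"mg":7}}
After op 4 (replace /wp/mg 66): {"cph":{"nt":58,"ph":54,"qhb":41,"y":78},"kxo":[23,67,86,75,8],"l":{"e":72,"vxs":40},"wp":{"a":57,"ci":25,"mg":66}}
After op 5 (add /wp/mv 9): {"cph":{"nt":58,"ph":54,"qhb":41,"y":78},"kxo":[23,67,86,75,8],"l":{"e":72,"vxs":40},"wp":{"a":57,"ci":25,"mg":66,"mv":9}}
After op 6 (add /kxo/5 84): {"cph":{"nt":58,"ph":54,"qhb":41,"y":78},"kxo":[23,67,86,75,8,84],"l":{"e":72,"vxs":40},"wp":{"a":57,"ci":25,"mg":66,"mv":9}}
After op 7 (add /l/m 53): {"cph":{"nt":58,"ph":54,"qhb":41,"y":78},"kxo":[23,67,86,75,8,84],"l":{"e":72,"m":53,"vxs":40},"wp":{"a":57,"ci":25,"mg":66,"mv":9}}
After op 8 (remove /cph/qhb): {"cph":{"nt":58,"ph":54,"y":78},"kxo":[23,67,86,75,8,84],"l":{"e":72,"m":53,"vxs":40},"wp":{"a":57,"ci":25,"mg":66,"mv":9}}
After op 9 (add /cph/zqm 40): {"cph":{"nt":58,"ph":54,"y":78,"zqm":40},"kxo":[23,67,86,75,8,84],"l":{"e":72,"m":53,"vxs":40},"wp":{"a":57,"ci":25,"mg":66,"mv":9}}
After op 10 (remove /wp/a): {"cph":{"nt":58,"ph":54,"y":78,"zqm":40},"kxo":[23,67,86,75,8,84],"l":{"e":72,"m":53,"vxs":40},"wp":{"ci":25,"mg":66,"mv":9}}
After op 11 (replace /cph/y 27): {"cph":{"nt":58,"ph":54,"y":27,"zqm":40},"kxo":[23,67,86,75,8,84],"l":{"e":72,"m":53,"vxs":40},"wp":{"ci":25,"mg":66,"mv":9}}
After op 12 (replace /wp/mv 21): {"cph":{"nt":58,"ph":54,"y":27,"zqm":40},"kxo":[23,67,86,75,8,84],"l":{"e":72,"m":53,"vxs":40},"wp":{"ci":25,"mg":66,"mv":21}}
After op 13 (add /cph/gn 6): {"cph":{"gn":6,"nt":58,"ph":54,"y":27,"zqm":40},"kxo":[23,67,86,75,8,84],"l":{"e":72,"m":53,"vxs":40},"wp":{"ci":25,"mg":66,"mv":21}}
After op 14 (add /wn 98): {"cph":{"gn":6,"nt":58,"ph":54,"y":27,"zqm":40},"kxo":[23,67,86,75,8,84],"l":{"e":72,"m":53,"vxs":40},"wn":98,"wp":{"ci":25,"mg":66,"mv":21}}
After op 15 (add /kxo/0 71): {"cph":{"gn":6,"nt":58,"ph":54,"y":27,"zqm":40},"kxo":[71,23,67,86,75,8,84],"l":{"e":72,"m":53,"vxs":40},"wn":98,"wp":{"ci":25,"mg":66,"mv":21}}
Value at /cph/ph: 54

Answer: 54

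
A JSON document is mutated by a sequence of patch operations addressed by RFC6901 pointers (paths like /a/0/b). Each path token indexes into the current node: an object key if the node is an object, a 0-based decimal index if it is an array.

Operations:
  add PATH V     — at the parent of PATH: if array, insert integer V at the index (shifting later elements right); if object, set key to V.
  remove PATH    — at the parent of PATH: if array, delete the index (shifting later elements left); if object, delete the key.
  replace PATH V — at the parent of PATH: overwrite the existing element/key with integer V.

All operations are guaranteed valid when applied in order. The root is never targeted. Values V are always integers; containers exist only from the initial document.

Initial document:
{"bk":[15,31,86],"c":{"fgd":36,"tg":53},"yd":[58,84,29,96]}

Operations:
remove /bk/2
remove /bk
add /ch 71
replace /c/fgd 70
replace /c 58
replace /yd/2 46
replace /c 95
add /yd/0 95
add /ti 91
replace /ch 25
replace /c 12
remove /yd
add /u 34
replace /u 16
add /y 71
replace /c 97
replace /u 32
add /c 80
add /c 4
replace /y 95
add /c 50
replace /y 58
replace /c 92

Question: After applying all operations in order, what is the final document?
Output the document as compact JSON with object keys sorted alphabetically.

After op 1 (remove /bk/2): {"bk":[15,31],"c":{"fgd":36,"tg":53},"yd":[58,84,29,96]}
After op 2 (remove /bk): {"c":{"fgd":36,"tg":53},"yd":[58,84,29,96]}
After op 3 (add /ch 71): {"c":{"fgd":36,"tg":53},"ch":71,"yd":[58,84,29,96]}
After op 4 (replace /c/fgd 70): {"c":{"fgd":70,"tg":53},"ch":71,"yd":[58,84,29,96]}
After op 5 (replace /c 58): {"c":58,"ch":71,"yd":[58,84,29,96]}
After op 6 (replace /yd/2 46): {"c":58,"ch":71,"yd":[58,84,46,96]}
After op 7 (replace /c 95): {"c":95,"ch":71,"yd":[58,84,46,96]}
After op 8 (add /yd/0 95): {"c":95,"ch":71,"yd":[95,58,84,46,96]}
After op 9 (add /ti 91): {"c":95,"ch":71,"ti":91,"yd":[95,58,84,46,96]}
After op 10 (replace /ch 25): {"c":95,"ch":25,"ti":91,"yd":[95,58,84,46,96]}
After op 11 (replace /c 12): {"c":12,"ch":25,"ti":91,"yd":[95,58,84,46,96]}
After op 12 (remove /yd): {"c":12,"ch":25,"ti":91}
After op 13 (add /u 34): {"c":12,"ch":25,"ti":91,"u":34}
After op 14 (replace /u 16): {"c":12,"ch":25,"ti":91,"u":16}
After op 15 (add /y 71): {"c":12,"ch":25,"ti":91,"u":16,"y":71}
After op 16 (replace /c 97): {"c":97,"ch":25,"ti":91,"u":16,"y":71}
After op 17 (replace /u 32): {"c":97,"ch":25,"ti":91,"u":32,"y":71}
After op 18 (add /c 80): {"c":80,"ch":25,"ti":91,"u":32,"y":71}
After op 19 (add /c 4): {"c":4,"ch":25,"ti":91,"u":32,"y":71}
After op 20 (replace /y 95): {"c":4,"ch":25,"ti":91,"u":32,"y":95}
After op 21 (add /c 50): {"c":50,"ch":25,"ti":91,"u":32,"y":95}
After op 22 (replace /y 58): {"c":50,"ch":25,"ti":91,"u":32,"y":58}
After op 23 (replace /c 92): {"c":92,"ch":25,"ti":91,"u":32,"y":58}

Answer: {"c":92,"ch":25,"ti":91,"u":32,"y":58}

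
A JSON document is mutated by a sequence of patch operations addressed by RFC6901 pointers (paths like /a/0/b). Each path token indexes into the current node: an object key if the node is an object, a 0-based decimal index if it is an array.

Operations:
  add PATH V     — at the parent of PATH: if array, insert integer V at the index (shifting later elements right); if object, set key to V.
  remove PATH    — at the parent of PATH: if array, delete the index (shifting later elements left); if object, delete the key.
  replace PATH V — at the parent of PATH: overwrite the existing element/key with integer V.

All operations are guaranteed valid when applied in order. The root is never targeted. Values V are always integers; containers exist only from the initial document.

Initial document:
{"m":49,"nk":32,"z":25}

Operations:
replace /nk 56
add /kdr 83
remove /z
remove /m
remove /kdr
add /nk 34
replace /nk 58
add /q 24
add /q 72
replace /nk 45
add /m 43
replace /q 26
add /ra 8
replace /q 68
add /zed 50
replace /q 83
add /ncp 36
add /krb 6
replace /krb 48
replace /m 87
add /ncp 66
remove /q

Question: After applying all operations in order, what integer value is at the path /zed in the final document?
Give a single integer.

Answer: 50

Derivation:
After op 1 (replace /nk 56): {"m":49,"nk":56,"z":25}
After op 2 (add /kdr 83): {"kdr":83,"m":49,"nk":56,"z":25}
After op 3 (remove /z): {"kdr":83,"m":49,"nk":56}
After op 4 (remove /m): {"kdr":83,"nk":56}
After op 5 (remove /kdr): {"nk":56}
After op 6 (add /nk 34): {"nk":34}
After op 7 (replace /nk 58): {"nk":58}
After op 8 (add /q 24): {"nk":58,"q":24}
After op 9 (add /q 72): {"nk":58,"q":72}
After op 10 (replace /nk 45): {"nk":45,"q":72}
After op 11 (add /m 43): {"m":43,"nk":45,"q":72}
After op 12 (replace /q 26): {"m":43,"nk":45,"q":26}
After op 13 (add /ra 8): {"m":43,"nk":45,"q":26,"ra":8}
After op 14 (replace /q 68): {"m":43,"nk":45,"q":68,"ra":8}
After op 15 (add /zed 50): {"m":43,"nk":45,"q":68,"ra":8,"zed":50}
After op 16 (replace /q 83): {"m":43,"nk":45,"q":83,"ra":8,"zed":50}
After op 17 (add /ncp 36): {"m":43,"ncp":36,"nk":45,"q":83,"ra":8,"zed":50}
After op 18 (add /krb 6): {"krb":6,"m":43,"ncp":36,"nk":45,"q":83,"ra":8,"zed":50}
After op 19 (replace /krb 48): {"krb":48,"m":43,"ncp":36,"nk":45,"q":83,"ra":8,"zed":50}
After op 20 (replace /m 87): {"krb":48,"m":87,"ncp":36,"nk":45,"q":83,"ra":8,"zed":50}
After op 21 (add /ncp 66): {"krb":48,"m":87,"ncp":66,"nk":45,"q":83,"ra":8,"zed":50}
After op 22 (remove /q): {"krb":48,"m":87,"ncp":66,"nk":45,"ra":8,"zed":50}
Value at /zed: 50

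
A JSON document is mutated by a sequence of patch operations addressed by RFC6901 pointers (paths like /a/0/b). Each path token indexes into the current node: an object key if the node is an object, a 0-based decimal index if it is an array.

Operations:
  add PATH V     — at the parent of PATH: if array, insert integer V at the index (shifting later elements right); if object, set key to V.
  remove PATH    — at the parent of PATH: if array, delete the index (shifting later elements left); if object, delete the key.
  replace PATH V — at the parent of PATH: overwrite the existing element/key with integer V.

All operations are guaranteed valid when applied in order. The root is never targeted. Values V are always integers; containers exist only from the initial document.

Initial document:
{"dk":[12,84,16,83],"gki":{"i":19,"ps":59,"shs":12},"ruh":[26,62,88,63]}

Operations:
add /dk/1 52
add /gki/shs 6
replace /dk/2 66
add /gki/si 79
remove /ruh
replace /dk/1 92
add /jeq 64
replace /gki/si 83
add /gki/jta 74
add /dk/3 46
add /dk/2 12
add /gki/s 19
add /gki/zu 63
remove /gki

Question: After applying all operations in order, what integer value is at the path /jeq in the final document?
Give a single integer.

Answer: 64

Derivation:
After op 1 (add /dk/1 52): {"dk":[12,52,84,16,83],"gki":{"i":19,"ps":59,"shs":12},"ruh":[26,62,88,63]}
After op 2 (add /gki/shs 6): {"dk":[12,52,84,16,83],"gki":{"i":19,"ps":59,"shs":6},"ruh":[26,62,88,63]}
After op 3 (replace /dk/2 66): {"dk":[12,52,66,16,83],"gki":{"i":19,"ps":59,"shs":6},"ruh":[26,62,88,63]}
After op 4 (add /gki/si 79): {"dk":[12,52,66,16,83],"gki":{"i":19,"ps":59,"shs":6,"si":79},"ruh":[26,62,88,63]}
After op 5 (remove /ruh): {"dk":[12,52,66,16,83],"gki":{"i":19,"ps":59,"shs":6,"si":79}}
After op 6 (replace /dk/1 92): {"dk":[12,92,66,16,83],"gki":{"i":19,"ps":59,"shs":6,"si":79}}
After op 7 (add /jeq 64): {"dk":[12,92,66,16,83],"gki":{"i":19,"ps":59,"shs":6,"si":79},"jeq":64}
After op 8 (replace /gki/si 83): {"dk":[12,92,66,16,83],"gki":{"i":19,"ps":59,"shs":6,"si":83},"jeq":64}
After op 9 (add /gki/jta 74): {"dk":[12,92,66,16,83],"gki":{"i":19,"jta":74,"ps":59,"shs":6,"si":83},"jeq":64}
After op 10 (add /dk/3 46): {"dk":[12,92,66,46,16,83],"gki":{"i":19,"jta":74,"ps":59,"shs":6,"si":83},"jeq":64}
After op 11 (add /dk/2 12): {"dk":[12,92,12,66,46,16,83],"gki":{"i":19,"jta":74,"ps":59,"shs":6,"si":83},"jeq":64}
After op 12 (add /gki/s 19): {"dk":[12,92,12,66,46,16,83],"gki":{"i":19,"jta":74,"ps":59,"s":19,"shs":6,"si":83},"jeq":64}
After op 13 (add /gki/zu 63): {"dk":[12,92,12,66,46,16,83],"gki":{"i":19,"jta":74,"ps":59,"s":19,"shs":6,"si":83,"zu":63},"jeq":64}
After op 14 (remove /gki): {"dk":[12,92,12,66,46,16,83],"jeq":64}
Value at /jeq: 64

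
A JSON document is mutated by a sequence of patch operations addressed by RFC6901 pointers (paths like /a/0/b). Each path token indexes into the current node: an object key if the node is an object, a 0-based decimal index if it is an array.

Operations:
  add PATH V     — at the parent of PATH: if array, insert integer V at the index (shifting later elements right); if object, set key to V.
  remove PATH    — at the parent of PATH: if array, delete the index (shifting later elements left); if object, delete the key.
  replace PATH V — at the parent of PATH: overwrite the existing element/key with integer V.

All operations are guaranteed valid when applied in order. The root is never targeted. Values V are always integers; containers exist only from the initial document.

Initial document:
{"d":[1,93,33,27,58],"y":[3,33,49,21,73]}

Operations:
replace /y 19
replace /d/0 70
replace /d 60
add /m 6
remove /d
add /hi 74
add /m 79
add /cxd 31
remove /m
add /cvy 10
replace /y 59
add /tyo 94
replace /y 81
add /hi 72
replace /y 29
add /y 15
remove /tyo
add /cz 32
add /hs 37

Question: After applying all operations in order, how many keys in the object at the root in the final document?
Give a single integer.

After op 1 (replace /y 19): {"d":[1,93,33,27,58],"y":19}
After op 2 (replace /d/0 70): {"d":[70,93,33,27,58],"y":19}
After op 3 (replace /d 60): {"d":60,"y":19}
After op 4 (add /m 6): {"d":60,"m":6,"y":19}
After op 5 (remove /d): {"m":6,"y":19}
After op 6 (add /hi 74): {"hi":74,"m":6,"y":19}
After op 7 (add /m 79): {"hi":74,"m":79,"y":19}
After op 8 (add /cxd 31): {"cxd":31,"hi":74,"m":79,"y":19}
After op 9 (remove /m): {"cxd":31,"hi":74,"y":19}
After op 10 (add /cvy 10): {"cvy":10,"cxd":31,"hi":74,"y":19}
After op 11 (replace /y 59): {"cvy":10,"cxd":31,"hi":74,"y":59}
After op 12 (add /tyo 94): {"cvy":10,"cxd":31,"hi":74,"tyo":94,"y":59}
After op 13 (replace /y 81): {"cvy":10,"cxd":31,"hi":74,"tyo":94,"y":81}
After op 14 (add /hi 72): {"cvy":10,"cxd":31,"hi":72,"tyo":94,"y":81}
After op 15 (replace /y 29): {"cvy":10,"cxd":31,"hi":72,"tyo":94,"y":29}
After op 16 (add /y 15): {"cvy":10,"cxd":31,"hi":72,"tyo":94,"y":15}
After op 17 (remove /tyo): {"cvy":10,"cxd":31,"hi":72,"y":15}
After op 18 (add /cz 32): {"cvy":10,"cxd":31,"cz":32,"hi":72,"y":15}
After op 19 (add /hs 37): {"cvy":10,"cxd":31,"cz":32,"hi":72,"hs":37,"y":15}
Size at the root: 6

Answer: 6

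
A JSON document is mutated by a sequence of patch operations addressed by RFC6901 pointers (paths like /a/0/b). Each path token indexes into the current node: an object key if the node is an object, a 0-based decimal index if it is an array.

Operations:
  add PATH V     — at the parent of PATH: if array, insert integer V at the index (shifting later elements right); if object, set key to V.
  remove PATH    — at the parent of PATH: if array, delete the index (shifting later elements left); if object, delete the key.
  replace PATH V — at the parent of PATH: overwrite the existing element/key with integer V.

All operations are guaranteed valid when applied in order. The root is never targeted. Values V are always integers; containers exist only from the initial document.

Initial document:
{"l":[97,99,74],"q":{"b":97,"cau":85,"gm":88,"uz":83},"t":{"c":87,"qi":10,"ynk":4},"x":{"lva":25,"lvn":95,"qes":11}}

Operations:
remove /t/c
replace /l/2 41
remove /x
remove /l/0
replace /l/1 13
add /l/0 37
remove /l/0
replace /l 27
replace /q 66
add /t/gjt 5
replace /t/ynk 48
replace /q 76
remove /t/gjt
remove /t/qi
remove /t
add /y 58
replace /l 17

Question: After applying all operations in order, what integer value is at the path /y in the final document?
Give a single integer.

After op 1 (remove /t/c): {"l":[97,99,74],"q":{"b":97,"cau":85,"gm":88,"uz":83},"t":{"qi":10,"ynk":4},"x":{"lva":25,"lvn":95,"qes":11}}
After op 2 (replace /l/2 41): {"l":[97,99,41],"q":{"b":97,"cau":85,"gm":88,"uz":83},"t":{"qi":10,"ynk":4},"x":{"lva":25,"lvn":95,"qes":11}}
After op 3 (remove /x): {"l":[97,99,41],"q":{"b":97,"cau":85,"gm":88,"uz":83},"t":{"qi":10,"ynk":4}}
After op 4 (remove /l/0): {"l":[99,41],"q":{"b":97,"cau":85,"gm":88,"uz":83},"t":{"qi":10,"ynk":4}}
After op 5 (replace /l/1 13): {"l":[99,13],"q":{"b":97,"cau":85,"gm":88,"uz":83},"t":{"qi":10,"ynk":4}}
After op 6 (add /l/0 37): {"l":[37,99,13],"q":{"b":97,"cau":85,"gm":88,"uz":83},"t":{"qi":10,"ynk":4}}
After op 7 (remove /l/0): {"l":[99,13],"q":{"b":97,"cau":85,"gm":88,"uz":83},"t":{"qi":10,"ynk":4}}
After op 8 (replace /l 27): {"l":27,"q":{"b":97,"cau":85,"gm":88,"uz":83},"t":{"qi":10,"ynk":4}}
After op 9 (replace /q 66): {"l":27,"q":66,"t":{"qi":10,"ynk":4}}
After op 10 (add /t/gjt 5): {"l":27,"q":66,"t":{"gjt":5,"qi":10,"ynk":4}}
After op 11 (replace /t/ynk 48): {"l":27,"q":66,"t":{"gjt":5,"qi":10,"ynk":48}}
After op 12 (replace /q 76): {"l":27,"q":76,"t":{"gjt":5,"qi":10,"ynk":48}}
After op 13 (remove /t/gjt): {"l":27,"q":76,"t":{"qi":10,"ynk":48}}
After op 14 (remove /t/qi): {"l":27,"q":76,"t":{"ynk":48}}
After op 15 (remove /t): {"l":27,"q":76}
After op 16 (add /y 58): {"l":27,"q":76,"y":58}
After op 17 (replace /l 17): {"l":17,"q":76,"y":58}
Value at /y: 58

Answer: 58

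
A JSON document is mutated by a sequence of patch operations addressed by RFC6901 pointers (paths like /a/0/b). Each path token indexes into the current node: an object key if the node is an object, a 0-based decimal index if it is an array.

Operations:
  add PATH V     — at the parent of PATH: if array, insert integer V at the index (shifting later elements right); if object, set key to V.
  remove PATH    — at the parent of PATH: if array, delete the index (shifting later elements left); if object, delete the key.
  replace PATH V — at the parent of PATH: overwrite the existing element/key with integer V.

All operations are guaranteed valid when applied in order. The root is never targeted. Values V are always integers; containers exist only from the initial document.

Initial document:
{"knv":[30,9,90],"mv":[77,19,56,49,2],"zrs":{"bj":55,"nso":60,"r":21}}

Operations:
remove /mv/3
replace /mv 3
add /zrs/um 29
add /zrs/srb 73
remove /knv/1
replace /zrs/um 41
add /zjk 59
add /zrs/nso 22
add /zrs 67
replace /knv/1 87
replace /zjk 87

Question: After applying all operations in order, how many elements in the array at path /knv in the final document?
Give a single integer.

Answer: 2

Derivation:
After op 1 (remove /mv/3): {"knv":[30,9,90],"mv":[77,19,56,2],"zrs":{"bj":55,"nso":60,"r":21}}
After op 2 (replace /mv 3): {"knv":[30,9,90],"mv":3,"zrs":{"bj":55,"nso":60,"r":21}}
After op 3 (add /zrs/um 29): {"knv":[30,9,90],"mv":3,"zrs":{"bj":55,"nso":60,"r":21,"um":29}}
After op 4 (add /zrs/srb 73): {"knv":[30,9,90],"mv":3,"zrs":{"bj":55,"nso":60,"r":21,"srb":73,"um":29}}
After op 5 (remove /knv/1): {"knv":[30,90],"mv":3,"zrs":{"bj":55,"nso":60,"r":21,"srb":73,"um":29}}
After op 6 (replace /zrs/um 41): {"knv":[30,90],"mv":3,"zrs":{"bj":55,"nso":60,"r":21,"srb":73,"um":41}}
After op 7 (add /zjk 59): {"knv":[30,90],"mv":3,"zjk":59,"zrs":{"bj":55,"nso":60,"r":21,"srb":73,"um":41}}
After op 8 (add /zrs/nso 22): {"knv":[30,90],"mv":3,"zjk":59,"zrs":{"bj":55,"nso":22,"r":21,"srb":73,"um":41}}
After op 9 (add /zrs 67): {"knv":[30,90],"mv":3,"zjk":59,"zrs":67}
After op 10 (replace /knv/1 87): {"knv":[30,87],"mv":3,"zjk":59,"zrs":67}
After op 11 (replace /zjk 87): {"knv":[30,87],"mv":3,"zjk":87,"zrs":67}
Size at path /knv: 2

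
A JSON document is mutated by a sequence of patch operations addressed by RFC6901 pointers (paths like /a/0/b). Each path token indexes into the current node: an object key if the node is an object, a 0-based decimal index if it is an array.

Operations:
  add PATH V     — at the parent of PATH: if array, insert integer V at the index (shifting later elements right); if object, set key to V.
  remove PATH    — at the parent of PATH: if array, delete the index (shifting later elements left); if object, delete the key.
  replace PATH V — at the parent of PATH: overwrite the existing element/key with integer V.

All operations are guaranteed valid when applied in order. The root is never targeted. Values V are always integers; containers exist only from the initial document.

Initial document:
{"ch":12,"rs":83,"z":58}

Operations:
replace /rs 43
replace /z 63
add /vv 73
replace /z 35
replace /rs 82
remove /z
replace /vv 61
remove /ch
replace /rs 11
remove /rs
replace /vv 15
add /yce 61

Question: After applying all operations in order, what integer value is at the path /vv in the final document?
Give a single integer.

After op 1 (replace /rs 43): {"ch":12,"rs":43,"z":58}
After op 2 (replace /z 63): {"ch":12,"rs":43,"z":63}
After op 3 (add /vv 73): {"ch":12,"rs":43,"vv":73,"z":63}
After op 4 (replace /z 35): {"ch":12,"rs":43,"vv":73,"z":35}
After op 5 (replace /rs 82): {"ch":12,"rs":82,"vv":73,"z":35}
After op 6 (remove /z): {"ch":12,"rs":82,"vv":73}
After op 7 (replace /vv 61): {"ch":12,"rs":82,"vv":61}
After op 8 (remove /ch): {"rs":82,"vv":61}
After op 9 (replace /rs 11): {"rs":11,"vv":61}
After op 10 (remove /rs): {"vv":61}
After op 11 (replace /vv 15): {"vv":15}
After op 12 (add /yce 61): {"vv":15,"yce":61}
Value at /vv: 15

Answer: 15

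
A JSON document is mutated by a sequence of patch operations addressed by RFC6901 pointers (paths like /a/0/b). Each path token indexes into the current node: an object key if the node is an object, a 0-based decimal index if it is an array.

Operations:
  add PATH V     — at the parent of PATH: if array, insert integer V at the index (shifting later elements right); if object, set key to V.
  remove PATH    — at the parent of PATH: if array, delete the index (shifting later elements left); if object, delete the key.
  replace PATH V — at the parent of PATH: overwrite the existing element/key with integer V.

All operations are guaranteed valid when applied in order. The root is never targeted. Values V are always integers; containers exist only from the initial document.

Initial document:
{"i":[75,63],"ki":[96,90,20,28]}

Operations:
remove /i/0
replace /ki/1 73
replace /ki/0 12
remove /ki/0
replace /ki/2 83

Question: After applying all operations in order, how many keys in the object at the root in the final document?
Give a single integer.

Answer: 2

Derivation:
After op 1 (remove /i/0): {"i":[63],"ki":[96,90,20,28]}
After op 2 (replace /ki/1 73): {"i":[63],"ki":[96,73,20,28]}
After op 3 (replace /ki/0 12): {"i":[63],"ki":[12,73,20,28]}
After op 4 (remove /ki/0): {"i":[63],"ki":[73,20,28]}
After op 5 (replace /ki/2 83): {"i":[63],"ki":[73,20,83]}
Size at the root: 2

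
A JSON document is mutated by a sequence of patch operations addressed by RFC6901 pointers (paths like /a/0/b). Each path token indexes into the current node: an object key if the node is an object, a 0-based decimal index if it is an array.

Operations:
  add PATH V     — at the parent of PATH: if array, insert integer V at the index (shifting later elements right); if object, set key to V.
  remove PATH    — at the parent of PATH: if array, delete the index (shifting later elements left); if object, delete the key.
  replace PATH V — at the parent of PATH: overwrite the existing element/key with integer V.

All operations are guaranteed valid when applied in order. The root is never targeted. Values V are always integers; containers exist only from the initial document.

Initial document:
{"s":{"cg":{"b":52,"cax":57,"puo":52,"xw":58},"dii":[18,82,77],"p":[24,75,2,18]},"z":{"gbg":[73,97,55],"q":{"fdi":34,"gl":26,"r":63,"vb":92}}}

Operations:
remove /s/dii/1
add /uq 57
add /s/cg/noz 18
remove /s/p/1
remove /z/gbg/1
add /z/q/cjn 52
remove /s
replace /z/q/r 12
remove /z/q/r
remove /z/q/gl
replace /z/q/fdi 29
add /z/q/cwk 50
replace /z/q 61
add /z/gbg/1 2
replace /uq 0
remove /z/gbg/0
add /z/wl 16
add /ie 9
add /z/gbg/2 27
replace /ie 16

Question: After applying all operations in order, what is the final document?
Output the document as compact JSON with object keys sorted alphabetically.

After op 1 (remove /s/dii/1): {"s":{"cg":{"b":52,"cax":57,"puo":52,"xw":58},"dii":[18,77],"p":[24,75,2,18]},"z":{"gbg":[73,97,55],"q":{"fdi":34,"gl":26,"r":63,"vb":92}}}
After op 2 (add /uq 57): {"s":{"cg":{"b":52,"cax":57,"puo":52,"xw":58},"dii":[18,77],"p":[24,75,2,18]},"uq":57,"z":{"gbg":[73,97,55],"q":{"fdi":34,"gl":26,"r":63,"vb":92}}}
After op 3 (add /s/cg/noz 18): {"s":{"cg":{"b":52,"cax":57,"noz":18,"puo":52,"xw":58},"dii":[18,77],"p":[24,75,2,18]},"uq":57,"z":{"gbg":[73,97,55],"q":{"fdi":34,"gl":26,"r":63,"vb":92}}}
After op 4 (remove /s/p/1): {"s":{"cg":{"b":52,"cax":57,"noz":18,"puo":52,"xw":58},"dii":[18,77],"p":[24,2,18]},"uq":57,"z":{"gbg":[73,97,55],"q":{"fdi":34,"gl":26,"r":63,"vb":92}}}
After op 5 (remove /z/gbg/1): {"s":{"cg":{"b":52,"cax":57,"noz":18,"puo":52,"xw":58},"dii":[18,77],"p":[24,2,18]},"uq":57,"z":{"gbg":[73,55],"q":{"fdi":34,"gl":26,"r":63,"vb":92}}}
After op 6 (add /z/q/cjn 52): {"s":{"cg":{"b":52,"cax":57,"noz":18,"puo":52,"xw":58},"dii":[18,77],"p":[24,2,18]},"uq":57,"z":{"gbg":[73,55],"q":{"cjn":52,"fdi":34,"gl":26,"r":63,"vb":92}}}
After op 7 (remove /s): {"uq":57,"z":{"gbg":[73,55],"q":{"cjn":52,"fdi":34,"gl":26,"r":63,"vb":92}}}
After op 8 (replace /z/q/r 12): {"uq":57,"z":{"gbg":[73,55],"q":{"cjn":52,"fdi":34,"gl":26,"r":12,"vb":92}}}
After op 9 (remove /z/q/r): {"uq":57,"z":{"gbg":[73,55],"q":{"cjn":52,"fdi":34,"gl":26,"vb":92}}}
After op 10 (remove /z/q/gl): {"uq":57,"z":{"gbg":[73,55],"q":{"cjn":52,"fdi":34,"vb":92}}}
After op 11 (replace /z/q/fdi 29): {"uq":57,"z":{"gbg":[73,55],"q":{"cjn":52,"fdi":29,"vb":92}}}
After op 12 (add /z/q/cwk 50): {"uq":57,"z":{"gbg":[73,55],"q":{"cjn":52,"cwk":50,"fdi":29,"vb":92}}}
After op 13 (replace /z/q 61): {"uq":57,"z":{"gbg":[73,55],"q":61}}
After op 14 (add /z/gbg/1 2): {"uq":57,"z":{"gbg":[73,2,55],"q":61}}
After op 15 (replace /uq 0): {"uq":0,"z":{"gbg":[73,2,55],"q":61}}
After op 16 (remove /z/gbg/0): {"uq":0,"z":{"gbg":[2,55],"q":61}}
After op 17 (add /z/wl 16): {"uq":0,"z":{"gbg":[2,55],"q":61,"wl":16}}
After op 18 (add /ie 9): {"ie":9,"uq":0,"z":{"gbg":[2,55],"q":61,"wl":16}}
After op 19 (add /z/gbg/2 27): {"ie":9,"uq":0,"z":{"gbg":[2,55,27],"q":61,"wl":16}}
After op 20 (replace /ie 16): {"ie":16,"uq":0,"z":{"gbg":[2,55,27],"q":61,"wl":16}}

Answer: {"ie":16,"uq":0,"z":{"gbg":[2,55,27],"q":61,"wl":16}}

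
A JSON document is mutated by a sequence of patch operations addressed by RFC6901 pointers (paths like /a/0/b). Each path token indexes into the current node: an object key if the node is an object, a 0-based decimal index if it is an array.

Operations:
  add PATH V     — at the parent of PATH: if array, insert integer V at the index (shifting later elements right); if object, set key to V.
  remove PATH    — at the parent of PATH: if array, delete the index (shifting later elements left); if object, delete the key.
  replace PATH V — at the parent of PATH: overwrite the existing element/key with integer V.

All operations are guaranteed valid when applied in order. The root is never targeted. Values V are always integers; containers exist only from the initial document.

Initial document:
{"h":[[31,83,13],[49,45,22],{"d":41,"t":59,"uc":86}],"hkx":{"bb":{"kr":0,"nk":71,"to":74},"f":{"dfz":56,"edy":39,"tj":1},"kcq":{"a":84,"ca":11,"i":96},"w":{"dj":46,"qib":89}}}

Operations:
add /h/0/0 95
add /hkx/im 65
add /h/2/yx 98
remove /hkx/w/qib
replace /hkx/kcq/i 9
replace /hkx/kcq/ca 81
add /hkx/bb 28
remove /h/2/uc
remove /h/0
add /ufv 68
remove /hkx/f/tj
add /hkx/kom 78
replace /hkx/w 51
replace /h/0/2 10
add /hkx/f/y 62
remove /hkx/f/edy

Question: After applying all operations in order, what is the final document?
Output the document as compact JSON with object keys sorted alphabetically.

Answer: {"h":[[49,45,10],{"d":41,"t":59,"yx":98}],"hkx":{"bb":28,"f":{"dfz":56,"y":62},"im":65,"kcq":{"a":84,"ca":81,"i":9},"kom":78,"w":51},"ufv":68}

Derivation:
After op 1 (add /h/0/0 95): {"h":[[95,31,83,13],[49,45,22],{"d":41,"t":59,"uc":86}],"hkx":{"bb":{"kr":0,"nk":71,"to":74},"f":{"dfz":56,"edy":39,"tj":1},"kcq":{"a":84,"ca":11,"i":96},"w":{"dj":46,"qib":89}}}
After op 2 (add /hkx/im 65): {"h":[[95,31,83,13],[49,45,22],{"d":41,"t":59,"uc":86}],"hkx":{"bb":{"kr":0,"nk":71,"to":74},"f":{"dfz":56,"edy":39,"tj":1},"im":65,"kcq":{"a":84,"ca":11,"i":96},"w":{"dj":46,"qib":89}}}
After op 3 (add /h/2/yx 98): {"h":[[95,31,83,13],[49,45,22],{"d":41,"t":59,"uc":86,"yx":98}],"hkx":{"bb":{"kr":0,"nk":71,"to":74},"f":{"dfz":56,"edy":39,"tj":1},"im":65,"kcq":{"a":84,"ca":11,"i":96},"w":{"dj":46,"qib":89}}}
After op 4 (remove /hkx/w/qib): {"h":[[95,31,83,13],[49,45,22],{"d":41,"t":59,"uc":86,"yx":98}],"hkx":{"bb":{"kr":0,"nk":71,"to":74},"f":{"dfz":56,"edy":39,"tj":1},"im":65,"kcq":{"a":84,"ca":11,"i":96},"w":{"dj":46}}}
After op 5 (replace /hkx/kcq/i 9): {"h":[[95,31,83,13],[49,45,22],{"d":41,"t":59,"uc":86,"yx":98}],"hkx":{"bb":{"kr":0,"nk":71,"to":74},"f":{"dfz":56,"edy":39,"tj":1},"im":65,"kcq":{"a":84,"ca":11,"i":9},"w":{"dj":46}}}
After op 6 (replace /hkx/kcq/ca 81): {"h":[[95,31,83,13],[49,45,22],{"d":41,"t":59,"uc":86,"yx":98}],"hkx":{"bb":{"kr":0,"nk":71,"to":74},"f":{"dfz":56,"edy":39,"tj":1},"im":65,"kcq":{"a":84,"ca":81,"i":9},"w":{"dj":46}}}
After op 7 (add /hkx/bb 28): {"h":[[95,31,83,13],[49,45,22],{"d":41,"t":59,"uc":86,"yx":98}],"hkx":{"bb":28,"f":{"dfz":56,"edy":39,"tj":1},"im":65,"kcq":{"a":84,"ca":81,"i":9},"w":{"dj":46}}}
After op 8 (remove /h/2/uc): {"h":[[95,31,83,13],[49,45,22],{"d":41,"t":59,"yx":98}],"hkx":{"bb":28,"f":{"dfz":56,"edy":39,"tj":1},"im":65,"kcq":{"a":84,"ca":81,"i":9},"w":{"dj":46}}}
After op 9 (remove /h/0): {"h":[[49,45,22],{"d":41,"t":59,"yx":98}],"hkx":{"bb":28,"f":{"dfz":56,"edy":39,"tj":1},"im":65,"kcq":{"a":84,"ca":81,"i":9},"w":{"dj":46}}}
After op 10 (add /ufv 68): {"h":[[49,45,22],{"d":41,"t":59,"yx":98}],"hkx":{"bb":28,"f":{"dfz":56,"edy":39,"tj":1},"im":65,"kcq":{"a":84,"ca":81,"i":9},"w":{"dj":46}},"ufv":68}
After op 11 (remove /hkx/f/tj): {"h":[[49,45,22],{"d":41,"t":59,"yx":98}],"hkx":{"bb":28,"f":{"dfz":56,"edy":39},"im":65,"kcq":{"a":84,"ca":81,"i":9},"w":{"dj":46}},"ufv":68}
After op 12 (add /hkx/kom 78): {"h":[[49,45,22],{"d":41,"t":59,"yx":98}],"hkx":{"bb":28,"f":{"dfz":56,"edy":39},"im":65,"kcq":{"a":84,"ca":81,"i":9},"kom":78,"w":{"dj":46}},"ufv":68}
After op 13 (replace /hkx/w 51): {"h":[[49,45,22],{"d":41,"t":59,"yx":98}],"hkx":{"bb":28,"f":{"dfz":56,"edy":39},"im":65,"kcq":{"a":84,"ca":81,"i":9},"kom":78,"w":51},"ufv":68}
After op 14 (replace /h/0/2 10): {"h":[[49,45,10],{"d":41,"t":59,"yx":98}],"hkx":{"bb":28,"f":{"dfz":56,"edy":39},"im":65,"kcq":{"a":84,"ca":81,"i":9},"kom":78,"w":51},"ufv":68}
After op 15 (add /hkx/f/y 62): {"h":[[49,45,10],{"d":41,"t":59,"yx":98}],"hkx":{"bb":28,"f":{"dfz":56,"edy":39,"y":62},"im":65,"kcq":{"a":84,"ca":81,"i":9},"kom":78,"w":51},"ufv":68}
After op 16 (remove /hkx/f/edy): {"h":[[49,45,10],{"d":41,"t":59,"yx":98}],"hkx":{"bb":28,"f":{"dfz":56,"y":62},"im":65,"kcq":{"a":84,"ca":81,"i":9},"kom":78,"w":51},"ufv":68}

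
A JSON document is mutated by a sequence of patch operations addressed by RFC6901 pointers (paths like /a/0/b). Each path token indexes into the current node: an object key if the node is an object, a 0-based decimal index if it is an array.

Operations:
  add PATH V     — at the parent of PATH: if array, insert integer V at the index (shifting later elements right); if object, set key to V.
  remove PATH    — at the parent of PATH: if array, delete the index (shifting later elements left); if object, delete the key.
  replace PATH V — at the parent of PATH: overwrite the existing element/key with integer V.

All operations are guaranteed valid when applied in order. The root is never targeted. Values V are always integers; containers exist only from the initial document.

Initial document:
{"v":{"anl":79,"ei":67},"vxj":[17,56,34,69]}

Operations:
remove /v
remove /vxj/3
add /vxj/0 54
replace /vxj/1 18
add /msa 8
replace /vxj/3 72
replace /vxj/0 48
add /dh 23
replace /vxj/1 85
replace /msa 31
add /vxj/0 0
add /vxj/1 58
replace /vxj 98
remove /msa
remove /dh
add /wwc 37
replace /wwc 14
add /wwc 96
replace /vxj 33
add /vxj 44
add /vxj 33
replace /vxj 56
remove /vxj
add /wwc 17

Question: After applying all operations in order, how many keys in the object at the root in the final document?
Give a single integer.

Answer: 1

Derivation:
After op 1 (remove /v): {"vxj":[17,56,34,69]}
After op 2 (remove /vxj/3): {"vxj":[17,56,34]}
After op 3 (add /vxj/0 54): {"vxj":[54,17,56,34]}
After op 4 (replace /vxj/1 18): {"vxj":[54,18,56,34]}
After op 5 (add /msa 8): {"msa":8,"vxj":[54,18,56,34]}
After op 6 (replace /vxj/3 72): {"msa":8,"vxj":[54,18,56,72]}
After op 7 (replace /vxj/0 48): {"msa":8,"vxj":[48,18,56,72]}
After op 8 (add /dh 23): {"dh":23,"msa":8,"vxj":[48,18,56,72]}
After op 9 (replace /vxj/1 85): {"dh":23,"msa":8,"vxj":[48,85,56,72]}
After op 10 (replace /msa 31): {"dh":23,"msa":31,"vxj":[48,85,56,72]}
After op 11 (add /vxj/0 0): {"dh":23,"msa":31,"vxj":[0,48,85,56,72]}
After op 12 (add /vxj/1 58): {"dh":23,"msa":31,"vxj":[0,58,48,85,56,72]}
After op 13 (replace /vxj 98): {"dh":23,"msa":31,"vxj":98}
After op 14 (remove /msa): {"dh":23,"vxj":98}
After op 15 (remove /dh): {"vxj":98}
After op 16 (add /wwc 37): {"vxj":98,"wwc":37}
After op 17 (replace /wwc 14): {"vxj":98,"wwc":14}
After op 18 (add /wwc 96): {"vxj":98,"wwc":96}
After op 19 (replace /vxj 33): {"vxj":33,"wwc":96}
After op 20 (add /vxj 44): {"vxj":44,"wwc":96}
After op 21 (add /vxj 33): {"vxj":33,"wwc":96}
After op 22 (replace /vxj 56): {"vxj":56,"wwc":96}
After op 23 (remove /vxj): {"wwc":96}
After op 24 (add /wwc 17): {"wwc":17}
Size at the root: 1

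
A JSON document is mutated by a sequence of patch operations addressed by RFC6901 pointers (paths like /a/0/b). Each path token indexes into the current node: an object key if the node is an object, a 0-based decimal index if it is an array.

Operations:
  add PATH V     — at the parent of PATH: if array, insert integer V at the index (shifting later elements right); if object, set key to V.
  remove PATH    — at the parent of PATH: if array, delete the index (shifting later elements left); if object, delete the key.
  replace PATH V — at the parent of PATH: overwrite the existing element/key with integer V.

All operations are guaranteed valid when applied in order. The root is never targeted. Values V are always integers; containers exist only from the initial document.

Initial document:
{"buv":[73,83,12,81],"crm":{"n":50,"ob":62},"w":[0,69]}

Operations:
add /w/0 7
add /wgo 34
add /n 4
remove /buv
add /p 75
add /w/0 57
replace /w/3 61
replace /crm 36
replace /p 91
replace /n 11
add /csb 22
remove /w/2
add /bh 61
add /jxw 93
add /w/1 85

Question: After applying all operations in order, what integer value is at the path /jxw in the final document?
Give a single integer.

Answer: 93

Derivation:
After op 1 (add /w/0 7): {"buv":[73,83,12,81],"crm":{"n":50,"ob":62},"w":[7,0,69]}
After op 2 (add /wgo 34): {"buv":[73,83,12,81],"crm":{"n":50,"ob":62},"w":[7,0,69],"wgo":34}
After op 3 (add /n 4): {"buv":[73,83,12,81],"crm":{"n":50,"ob":62},"n":4,"w":[7,0,69],"wgo":34}
After op 4 (remove /buv): {"crm":{"n":50,"ob":62},"n":4,"w":[7,0,69],"wgo":34}
After op 5 (add /p 75): {"crm":{"n":50,"ob":62},"n":4,"p":75,"w":[7,0,69],"wgo":34}
After op 6 (add /w/0 57): {"crm":{"n":50,"ob":62},"n":4,"p":75,"w":[57,7,0,69],"wgo":34}
After op 7 (replace /w/3 61): {"crm":{"n":50,"ob":62},"n":4,"p":75,"w":[57,7,0,61],"wgo":34}
After op 8 (replace /crm 36): {"crm":36,"n":4,"p":75,"w":[57,7,0,61],"wgo":34}
After op 9 (replace /p 91): {"crm":36,"n":4,"p":91,"w":[57,7,0,61],"wgo":34}
After op 10 (replace /n 11): {"crm":36,"n":11,"p":91,"w":[57,7,0,61],"wgo":34}
After op 11 (add /csb 22): {"crm":36,"csb":22,"n":11,"p":91,"w":[57,7,0,61],"wgo":34}
After op 12 (remove /w/2): {"crm":36,"csb":22,"n":11,"p":91,"w":[57,7,61],"wgo":34}
After op 13 (add /bh 61): {"bh":61,"crm":36,"csb":22,"n":11,"p":91,"w":[57,7,61],"wgo":34}
After op 14 (add /jxw 93): {"bh":61,"crm":36,"csb":22,"jxw":93,"n":11,"p":91,"w":[57,7,61],"wgo":34}
After op 15 (add /w/1 85): {"bh":61,"crm":36,"csb":22,"jxw":93,"n":11,"p":91,"w":[57,85,7,61],"wgo":34}
Value at /jxw: 93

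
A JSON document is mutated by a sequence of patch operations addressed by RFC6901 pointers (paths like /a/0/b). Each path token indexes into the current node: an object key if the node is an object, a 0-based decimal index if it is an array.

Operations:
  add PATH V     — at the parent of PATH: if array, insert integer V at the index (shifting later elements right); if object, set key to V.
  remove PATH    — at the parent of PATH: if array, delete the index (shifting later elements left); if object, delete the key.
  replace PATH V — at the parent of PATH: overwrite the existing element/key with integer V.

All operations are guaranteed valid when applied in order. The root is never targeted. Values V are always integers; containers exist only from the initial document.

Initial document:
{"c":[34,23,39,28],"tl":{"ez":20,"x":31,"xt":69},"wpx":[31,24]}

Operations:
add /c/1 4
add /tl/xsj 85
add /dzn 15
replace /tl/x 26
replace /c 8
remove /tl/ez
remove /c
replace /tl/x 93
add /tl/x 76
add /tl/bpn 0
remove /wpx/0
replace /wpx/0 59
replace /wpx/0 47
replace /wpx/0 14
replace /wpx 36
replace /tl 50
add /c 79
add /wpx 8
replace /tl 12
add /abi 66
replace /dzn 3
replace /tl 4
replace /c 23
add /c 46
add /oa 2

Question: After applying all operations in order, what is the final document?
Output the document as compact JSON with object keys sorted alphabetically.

Answer: {"abi":66,"c":46,"dzn":3,"oa":2,"tl":4,"wpx":8}

Derivation:
After op 1 (add /c/1 4): {"c":[34,4,23,39,28],"tl":{"ez":20,"x":31,"xt":69},"wpx":[31,24]}
After op 2 (add /tl/xsj 85): {"c":[34,4,23,39,28],"tl":{"ez":20,"x":31,"xsj":85,"xt":69},"wpx":[31,24]}
After op 3 (add /dzn 15): {"c":[34,4,23,39,28],"dzn":15,"tl":{"ez":20,"x":31,"xsj":85,"xt":69},"wpx":[31,24]}
After op 4 (replace /tl/x 26): {"c":[34,4,23,39,28],"dzn":15,"tl":{"ez":20,"x":26,"xsj":85,"xt":69},"wpx":[31,24]}
After op 5 (replace /c 8): {"c":8,"dzn":15,"tl":{"ez":20,"x":26,"xsj":85,"xt":69},"wpx":[31,24]}
After op 6 (remove /tl/ez): {"c":8,"dzn":15,"tl":{"x":26,"xsj":85,"xt":69},"wpx":[31,24]}
After op 7 (remove /c): {"dzn":15,"tl":{"x":26,"xsj":85,"xt":69},"wpx":[31,24]}
After op 8 (replace /tl/x 93): {"dzn":15,"tl":{"x":93,"xsj":85,"xt":69},"wpx":[31,24]}
After op 9 (add /tl/x 76): {"dzn":15,"tl":{"x":76,"xsj":85,"xt":69},"wpx":[31,24]}
After op 10 (add /tl/bpn 0): {"dzn":15,"tl":{"bpn":0,"x":76,"xsj":85,"xt":69},"wpx":[31,24]}
After op 11 (remove /wpx/0): {"dzn":15,"tl":{"bpn":0,"x":76,"xsj":85,"xt":69},"wpx":[24]}
After op 12 (replace /wpx/0 59): {"dzn":15,"tl":{"bpn":0,"x":76,"xsj":85,"xt":69},"wpx":[59]}
After op 13 (replace /wpx/0 47): {"dzn":15,"tl":{"bpn":0,"x":76,"xsj":85,"xt":69},"wpx":[47]}
After op 14 (replace /wpx/0 14): {"dzn":15,"tl":{"bpn":0,"x":76,"xsj":85,"xt":69},"wpx":[14]}
After op 15 (replace /wpx 36): {"dzn":15,"tl":{"bpn":0,"x":76,"xsj":85,"xt":69},"wpx":36}
After op 16 (replace /tl 50): {"dzn":15,"tl":50,"wpx":36}
After op 17 (add /c 79): {"c":79,"dzn":15,"tl":50,"wpx":36}
After op 18 (add /wpx 8): {"c":79,"dzn":15,"tl":50,"wpx":8}
After op 19 (replace /tl 12): {"c":79,"dzn":15,"tl":12,"wpx":8}
After op 20 (add /abi 66): {"abi":66,"c":79,"dzn":15,"tl":12,"wpx":8}
After op 21 (replace /dzn 3): {"abi":66,"c":79,"dzn":3,"tl":12,"wpx":8}
After op 22 (replace /tl 4): {"abi":66,"c":79,"dzn":3,"tl":4,"wpx":8}
After op 23 (replace /c 23): {"abi":66,"c":23,"dzn":3,"tl":4,"wpx":8}
After op 24 (add /c 46): {"abi":66,"c":46,"dzn":3,"tl":4,"wpx":8}
After op 25 (add /oa 2): {"abi":66,"c":46,"dzn":3,"oa":2,"tl":4,"wpx":8}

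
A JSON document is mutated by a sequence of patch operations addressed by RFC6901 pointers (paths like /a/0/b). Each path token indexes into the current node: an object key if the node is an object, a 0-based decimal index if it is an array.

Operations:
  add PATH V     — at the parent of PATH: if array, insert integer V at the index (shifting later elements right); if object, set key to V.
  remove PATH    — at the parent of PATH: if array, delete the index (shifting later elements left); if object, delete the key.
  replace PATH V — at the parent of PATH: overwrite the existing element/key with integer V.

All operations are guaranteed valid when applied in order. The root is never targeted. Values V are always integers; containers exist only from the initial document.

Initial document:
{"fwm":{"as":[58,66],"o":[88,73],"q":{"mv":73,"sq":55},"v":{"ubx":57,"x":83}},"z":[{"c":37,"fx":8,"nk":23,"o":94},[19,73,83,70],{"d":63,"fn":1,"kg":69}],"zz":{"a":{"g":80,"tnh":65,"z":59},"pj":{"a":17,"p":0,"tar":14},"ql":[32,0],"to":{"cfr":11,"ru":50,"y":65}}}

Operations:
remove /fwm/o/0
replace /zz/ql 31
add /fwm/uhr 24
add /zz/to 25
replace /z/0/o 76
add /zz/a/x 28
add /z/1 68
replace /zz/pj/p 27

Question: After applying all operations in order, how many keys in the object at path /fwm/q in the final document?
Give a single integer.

Answer: 2

Derivation:
After op 1 (remove /fwm/o/0): {"fwm":{"as":[58,66],"o":[73],"q":{"mv":73,"sq":55},"v":{"ubx":57,"x":83}},"z":[{"c":37,"fx":8,"nk":23,"o":94},[19,73,83,70],{"d":63,"fn":1,"kg":69}],"zz":{"a":{"g":80,"tnh":65,"z":59},"pj":{"a":17,"p":0,"tar":14},"ql":[32,0],"to":{"cfr":11,"ru":50,"y":65}}}
After op 2 (replace /zz/ql 31): {"fwm":{"as":[58,66],"o":[73],"q":{"mv":73,"sq":55},"v":{"ubx":57,"x":83}},"z":[{"c":37,"fx":8,"nk":23,"o":94},[19,73,83,70],{"d":63,"fn":1,"kg":69}],"zz":{"a":{"g":80,"tnh":65,"z":59},"pj":{"a":17,"p":0,"tar":14},"ql":31,"to":{"cfr":11,"ru":50,"y":65}}}
After op 3 (add /fwm/uhr 24): {"fwm":{"as":[58,66],"o":[73],"q":{"mv":73,"sq":55},"uhr":24,"v":{"ubx":57,"x":83}},"z":[{"c":37,"fx":8,"nk":23,"o":94},[19,73,83,70],{"d":63,"fn":1,"kg":69}],"zz":{"a":{"g":80,"tnh":65,"z":59},"pj":{"a":17,"p":0,"tar":14},"ql":31,"to":{"cfr":11,"ru":50,"y":65}}}
After op 4 (add /zz/to 25): {"fwm":{"as":[58,66],"o":[73],"q":{"mv":73,"sq":55},"uhr":24,"v":{"ubx":57,"x":83}},"z":[{"c":37,"fx":8,"nk":23,"o":94},[19,73,83,70],{"d":63,"fn":1,"kg":69}],"zz":{"a":{"g":80,"tnh":65,"z":59},"pj":{"a":17,"p":0,"tar":14},"ql":31,"to":25}}
After op 5 (replace /z/0/o 76): {"fwm":{"as":[58,66],"o":[73],"q":{"mv":73,"sq":55},"uhr":24,"v":{"ubx":57,"x":83}},"z":[{"c":37,"fx":8,"nk":23,"o":76},[19,73,83,70],{"d":63,"fn":1,"kg":69}],"zz":{"a":{"g":80,"tnh":65,"z":59},"pj":{"a":17,"p":0,"tar":14},"ql":31,"to":25}}
After op 6 (add /zz/a/x 28): {"fwm":{"as":[58,66],"o":[73],"q":{"mv":73,"sq":55},"uhr":24,"v":{"ubx":57,"x":83}},"z":[{"c":37,"fx":8,"nk":23,"o":76},[19,73,83,70],{"d":63,"fn":1,"kg":69}],"zz":{"a":{"g":80,"tnh":65,"x":28,"z":59},"pj":{"a":17,"p":0,"tar":14},"ql":31,"to":25}}
After op 7 (add /z/1 68): {"fwm":{"as":[58,66],"o":[73],"q":{"mv":73,"sq":55},"uhr":24,"v":{"ubx":57,"x":83}},"z":[{"c":37,"fx":8,"nk":23,"o":76},68,[19,73,83,70],{"d":63,"fn":1,"kg":69}],"zz":{"a":{"g":80,"tnh":65,"x":28,"z":59},"pj":{"a":17,"p":0,"tar":14},"ql":31,"to":25}}
After op 8 (replace /zz/pj/p 27): {"fwm":{"as":[58,66],"o":[73],"q":{"mv":73,"sq":55},"uhr":24,"v":{"ubx":57,"x":83}},"z":[{"c":37,"fx":8,"nk":23,"o":76},68,[19,73,83,70],{"d":63,"fn":1,"kg":69}],"zz":{"a":{"g":80,"tnh":65,"x":28,"z":59},"pj":{"a":17,"p":27,"tar":14},"ql":31,"to":25}}
Size at path /fwm/q: 2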